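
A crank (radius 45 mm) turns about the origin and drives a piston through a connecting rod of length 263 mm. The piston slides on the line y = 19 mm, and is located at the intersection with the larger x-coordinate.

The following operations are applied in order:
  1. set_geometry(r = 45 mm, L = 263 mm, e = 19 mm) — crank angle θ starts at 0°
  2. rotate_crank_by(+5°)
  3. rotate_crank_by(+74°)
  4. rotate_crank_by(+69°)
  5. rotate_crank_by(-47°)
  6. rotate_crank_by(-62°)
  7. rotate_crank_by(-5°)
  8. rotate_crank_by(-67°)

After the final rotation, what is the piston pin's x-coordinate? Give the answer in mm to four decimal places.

297.1163

set_geometry: r = 45 mm, L = 263 mm, e = 19 mm; θ ← 0°
rotate_crank_by(+5°): θ ← 0° +5° = 5°
rotate_crank_by(+74°): θ ← 5° +74° = 79°
rotate_crank_by(+69°): θ ← 79° +69° = 148°
rotate_crank_by(-47°): θ ← 148° -47° = 101°
rotate_crank_by(-62°): θ ← 101° -62° = 39°
rotate_crank_by(-5°): θ ← 39° -5° = 34°
rotate_crank_by(-67°): θ ← 34° -67° = -33°
crank pin P = (r cos θ, r sin θ) = (37.740176, -24.508757)
h = r sin θ − e = -24.508757 − 19 = -43.508757
x = r cos θ + √(L² − h²) = 37.740176 + √(69169.0 − 1893.0119) = 37.740176 + 259.376152 = 297.116327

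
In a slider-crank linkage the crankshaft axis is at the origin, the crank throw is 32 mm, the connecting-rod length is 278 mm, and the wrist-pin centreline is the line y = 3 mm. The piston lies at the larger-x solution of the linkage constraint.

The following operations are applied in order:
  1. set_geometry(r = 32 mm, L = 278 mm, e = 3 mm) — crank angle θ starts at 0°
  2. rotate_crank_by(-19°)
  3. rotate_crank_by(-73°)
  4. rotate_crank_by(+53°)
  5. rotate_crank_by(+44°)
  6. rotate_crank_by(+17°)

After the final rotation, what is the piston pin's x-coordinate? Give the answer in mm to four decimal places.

307.5246

set_geometry: r = 32 mm, L = 278 mm, e = 3 mm; θ ← 0°
rotate_crank_by(-19°): θ ← 0° -19° = -19°
rotate_crank_by(-73°): θ ← -19° -73° = -92°
rotate_crank_by(+53°): θ ← -92° +53° = -39°
rotate_crank_by(+44°): θ ← -39° +44° = 5°
rotate_crank_by(+17°): θ ← 5° +17° = 22°
crank pin P = (r cos θ, r sin θ) = (29.669883, 11.987411)
h = r sin θ − e = 11.987411 − 3 = 8.987411
x = r cos θ + √(L² − h²) = 29.669883 + √(77284.0 − 80.7736) = 29.669883 + 277.854686 = 307.524569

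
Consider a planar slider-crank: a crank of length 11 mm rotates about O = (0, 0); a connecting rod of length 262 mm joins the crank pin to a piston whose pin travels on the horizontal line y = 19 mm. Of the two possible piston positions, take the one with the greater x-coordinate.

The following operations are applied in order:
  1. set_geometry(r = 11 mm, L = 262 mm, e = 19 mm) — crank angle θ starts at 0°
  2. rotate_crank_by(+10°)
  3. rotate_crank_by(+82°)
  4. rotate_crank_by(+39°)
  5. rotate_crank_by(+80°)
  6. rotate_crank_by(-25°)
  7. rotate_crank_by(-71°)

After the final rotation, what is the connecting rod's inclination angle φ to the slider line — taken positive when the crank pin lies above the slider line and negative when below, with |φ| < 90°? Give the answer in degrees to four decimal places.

set_geometry: r = 11 mm, L = 262 mm, e = 19 mm; θ ← 0°
rotate_crank_by(+10°): θ ← 0° +10° = 10°
rotate_crank_by(+82°): θ ← 10° +82° = 92°
rotate_crank_by(+39°): θ ← 92° +39° = 131°
rotate_crank_by(+80°): θ ← 131° +80° = 211°
rotate_crank_by(-25°): θ ← 211° -25° = 186°
rotate_crank_by(-71°): θ ← 186° -71° = 115°
crank pin P = (r cos θ, r sin θ) = (-4.648801, 9.969386)
h = r sin θ − e = 9.969386 − 19 = -9.030614
sin φ = h / L = -9.030614 / 262 = -0.03446799
φ = arcsin(-0.03446799) = -1.975262°

-1.9753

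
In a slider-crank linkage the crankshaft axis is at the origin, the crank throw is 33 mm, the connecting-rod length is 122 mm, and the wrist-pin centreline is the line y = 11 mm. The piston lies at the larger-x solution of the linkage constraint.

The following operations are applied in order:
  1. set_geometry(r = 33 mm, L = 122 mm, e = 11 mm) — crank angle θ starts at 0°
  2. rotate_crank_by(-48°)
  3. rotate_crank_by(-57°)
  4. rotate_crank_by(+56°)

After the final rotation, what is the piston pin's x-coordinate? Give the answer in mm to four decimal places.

set_geometry: r = 33 mm, L = 122 mm, e = 11 mm; θ ← 0°
rotate_crank_by(-48°): θ ← 0° -48° = -48°
rotate_crank_by(-57°): θ ← -48° -57° = -105°
rotate_crank_by(+56°): θ ← -105° +56° = -49°
crank pin P = (r cos θ, r sin θ) = (21.649948, -24.905416)
h = r sin θ − e = -24.905416 − 11 = -35.905416
x = r cos θ + √(L² − h²) = 21.649948 + √(14884.0 − 1289.1989) = 21.649948 + 116.596746 = 138.246694

138.2467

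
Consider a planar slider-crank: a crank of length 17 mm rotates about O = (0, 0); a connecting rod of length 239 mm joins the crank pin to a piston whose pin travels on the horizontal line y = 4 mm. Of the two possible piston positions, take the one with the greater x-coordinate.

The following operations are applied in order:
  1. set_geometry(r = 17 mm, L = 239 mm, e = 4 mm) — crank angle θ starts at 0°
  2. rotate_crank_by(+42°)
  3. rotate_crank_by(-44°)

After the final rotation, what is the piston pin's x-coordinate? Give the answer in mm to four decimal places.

set_geometry: r = 17 mm, L = 239 mm, e = 4 mm; θ ← 0°
rotate_crank_by(+42°): θ ← 0° +42° = 42°
rotate_crank_by(-44°): θ ← 42° -44° = -2°
crank pin P = (r cos θ, r sin θ) = (16.989644, -0.593291)
h = r sin θ − e = -0.593291 − 4 = -4.593291
x = r cos θ + √(L² − h²) = 16.989644 + √(57121.0 − 21.0983) = 16.989644 + 238.955857 = 255.945501

255.9455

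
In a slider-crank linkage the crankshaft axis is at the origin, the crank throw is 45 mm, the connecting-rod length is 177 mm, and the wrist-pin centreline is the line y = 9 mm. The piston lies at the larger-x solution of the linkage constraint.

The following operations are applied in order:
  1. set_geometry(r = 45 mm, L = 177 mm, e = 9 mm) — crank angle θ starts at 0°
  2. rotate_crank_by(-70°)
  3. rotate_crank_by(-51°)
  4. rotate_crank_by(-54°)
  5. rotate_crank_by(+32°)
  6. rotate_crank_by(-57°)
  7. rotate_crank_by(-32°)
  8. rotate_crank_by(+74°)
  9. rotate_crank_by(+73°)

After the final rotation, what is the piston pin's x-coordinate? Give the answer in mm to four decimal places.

set_geometry: r = 45 mm, L = 177 mm, e = 9 mm; θ ← 0°
rotate_crank_by(-70°): θ ← 0° -70° = -70°
rotate_crank_by(-51°): θ ← -70° -51° = -121°
rotate_crank_by(-54°): θ ← -121° -54° = -175°
rotate_crank_by(+32°): θ ← -175° +32° = -143°
rotate_crank_by(-57°): θ ← -143° -57° = -200°
rotate_crank_by(-32°): θ ← -200° -32° = -232°
rotate_crank_by(+74°): θ ← -232° +74° = -158°
rotate_crank_by(+73°): θ ← -158° +73° = -85°
crank pin P = (r cos θ, r sin θ) = (3.922008, -44.828761)
h = r sin θ − e = -44.828761 − 9 = -53.828761
x = r cos θ + √(L² − h²) = 3.922008 + √(31329.0 − 2897.5356) = 3.922008 + 168.616323 = 172.538332

172.5383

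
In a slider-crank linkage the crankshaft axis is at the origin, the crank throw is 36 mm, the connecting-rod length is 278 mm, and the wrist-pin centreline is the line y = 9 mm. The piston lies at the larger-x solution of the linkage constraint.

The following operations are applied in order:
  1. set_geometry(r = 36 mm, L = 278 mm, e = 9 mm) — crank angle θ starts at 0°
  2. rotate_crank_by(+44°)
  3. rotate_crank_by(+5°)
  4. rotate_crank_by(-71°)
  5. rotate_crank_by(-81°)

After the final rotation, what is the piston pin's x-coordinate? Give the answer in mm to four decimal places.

set_geometry: r = 36 mm, L = 278 mm, e = 9 mm; θ ← 0°
rotate_crank_by(+44°): θ ← 0° +44° = 44°
rotate_crank_by(+5°): θ ← 44° +5° = 49°
rotate_crank_by(-71°): θ ← 49° -71° = -22°
rotate_crank_by(-81°): θ ← -22° -81° = -103°
crank pin P = (r cos θ, r sin θ) = (-8.098238, -35.077322)
h = r sin θ − e = -35.077322 − 9 = -44.077322
x = r cos θ + √(L² − h²) = -8.098238 + √(77284.0 − 1942.8103) = -8.098238 + 274.483496 = 266.385258

266.3853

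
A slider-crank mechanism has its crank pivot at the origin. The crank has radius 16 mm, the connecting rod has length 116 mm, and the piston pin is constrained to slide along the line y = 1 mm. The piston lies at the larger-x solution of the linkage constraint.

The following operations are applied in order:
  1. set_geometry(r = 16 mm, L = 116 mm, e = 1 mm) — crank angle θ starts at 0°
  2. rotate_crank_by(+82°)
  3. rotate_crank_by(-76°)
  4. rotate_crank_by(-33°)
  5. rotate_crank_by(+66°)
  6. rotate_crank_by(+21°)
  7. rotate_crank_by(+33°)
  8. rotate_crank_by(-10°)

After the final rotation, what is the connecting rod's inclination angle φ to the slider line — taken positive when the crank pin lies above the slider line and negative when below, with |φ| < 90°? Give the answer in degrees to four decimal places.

7.3703

set_geometry: r = 16 mm, L = 116 mm, e = 1 mm; θ ← 0°
rotate_crank_by(+82°): θ ← 0° +82° = 82°
rotate_crank_by(-76°): θ ← 82° -76° = 6°
rotate_crank_by(-33°): θ ← 6° -33° = -27°
rotate_crank_by(+66°): θ ← -27° +66° = 39°
rotate_crank_by(+21°): θ ← 39° +21° = 60°
rotate_crank_by(+33°): θ ← 60° +33° = 93°
rotate_crank_by(-10°): θ ← 93° -10° = 83°
crank pin P = (r cos θ, r sin θ) = (1.949909, 15.880738)
h = r sin θ − e = 15.880738 − 1 = 14.880738
sin φ = h / L = 14.880738 / 116 = 0.12828223
φ = arcsin(0.12828223) = 7.370340°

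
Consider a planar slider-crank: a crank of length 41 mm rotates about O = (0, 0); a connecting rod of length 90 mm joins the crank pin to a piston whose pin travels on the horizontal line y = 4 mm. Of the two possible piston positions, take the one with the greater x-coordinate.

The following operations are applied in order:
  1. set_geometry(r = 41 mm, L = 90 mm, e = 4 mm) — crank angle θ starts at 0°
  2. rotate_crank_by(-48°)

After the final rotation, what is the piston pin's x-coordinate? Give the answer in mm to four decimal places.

110.5721

set_geometry: r = 41 mm, L = 90 mm, e = 4 mm; θ ← 0°
rotate_crank_by(-48°): θ ← 0° -48° = -48°
crank pin P = (r cos θ, r sin θ) = (27.434355, -30.468938)
h = r sin θ − e = -30.468938 − 4 = -34.468938
x = r cos θ + √(L² − h²) = 27.434355 + √(8100.0 − 1188.1077) = 27.434355 + 83.137791 = 110.572146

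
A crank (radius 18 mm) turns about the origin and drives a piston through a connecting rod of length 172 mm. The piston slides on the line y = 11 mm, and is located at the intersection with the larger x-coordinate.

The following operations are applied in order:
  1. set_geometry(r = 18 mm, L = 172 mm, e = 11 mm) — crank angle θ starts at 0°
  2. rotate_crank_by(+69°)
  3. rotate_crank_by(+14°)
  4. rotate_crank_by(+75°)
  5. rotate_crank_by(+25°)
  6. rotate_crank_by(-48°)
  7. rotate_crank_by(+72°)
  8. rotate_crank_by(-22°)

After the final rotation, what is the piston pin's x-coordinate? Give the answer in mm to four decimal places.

153.6087

set_geometry: r = 18 mm, L = 172 mm, e = 11 mm; θ ← 0°
rotate_crank_by(+69°): θ ← 0° +69° = 69°
rotate_crank_by(+14°): θ ← 69° +14° = 83°
rotate_crank_by(+75°): θ ← 83° +75° = 158°
rotate_crank_by(+25°): θ ← 158° +25° = 183°
rotate_crank_by(-48°): θ ← 183° -48° = 135°
rotate_crank_by(+72°): θ ← 135° +72° = 207°
rotate_crank_by(-22°): θ ← 207° -22° = 185°
crank pin P = (r cos θ, r sin θ) = (-17.931505, -1.568803)
h = r sin θ − e = -1.568803 − 11 = -12.568803
x = r cos θ + √(L² − h²) = -17.931505 + √(29584.0 − 157.9748) = -17.931505 + 171.540156 = 153.608652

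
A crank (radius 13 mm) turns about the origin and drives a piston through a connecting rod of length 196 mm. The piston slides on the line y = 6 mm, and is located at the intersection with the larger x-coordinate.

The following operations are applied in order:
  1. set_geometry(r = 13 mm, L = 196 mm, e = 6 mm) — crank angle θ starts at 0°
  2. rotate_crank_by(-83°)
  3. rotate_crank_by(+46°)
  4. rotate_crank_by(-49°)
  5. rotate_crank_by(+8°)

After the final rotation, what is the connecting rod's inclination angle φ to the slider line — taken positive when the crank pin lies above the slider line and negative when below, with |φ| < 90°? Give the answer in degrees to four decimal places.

-5.4795

set_geometry: r = 13 mm, L = 196 mm, e = 6 mm; θ ← 0°
rotate_crank_by(-83°): θ ← 0° -83° = -83°
rotate_crank_by(+46°): θ ← -83° +46° = -37°
rotate_crank_by(-49°): θ ← -37° -49° = -86°
rotate_crank_by(+8°): θ ← -86° +8° = -78°
crank pin P = (r cos θ, r sin θ) = (2.702852, -12.715919)
h = r sin θ − e = -12.715919 − 6 = -18.715919
sin φ = h / L = -18.715919 / 196 = -0.09548938
φ = arcsin(-0.09548938) = -5.479487°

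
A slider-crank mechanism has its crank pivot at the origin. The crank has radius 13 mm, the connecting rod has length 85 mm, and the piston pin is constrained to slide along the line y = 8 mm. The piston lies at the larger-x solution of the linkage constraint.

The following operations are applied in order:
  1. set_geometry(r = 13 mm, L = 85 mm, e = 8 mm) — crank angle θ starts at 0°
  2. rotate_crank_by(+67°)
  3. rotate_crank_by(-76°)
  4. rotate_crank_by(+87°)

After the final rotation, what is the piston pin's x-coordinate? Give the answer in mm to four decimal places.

set_geometry: r = 13 mm, L = 85 mm, e = 8 mm; θ ← 0°
rotate_crank_by(+67°): θ ← 0° +67° = 67°
rotate_crank_by(-76°): θ ← 67° -76° = -9°
rotate_crank_by(+87°): θ ← -9° +87° = 78°
crank pin P = (r cos θ, r sin θ) = (2.702852, 12.715919)
h = r sin θ − e = 12.715919 − 8 = 4.715919
x = r cos θ + √(L² − h²) = 2.702852 + √(7225.0 − 22.2399) = 2.702852 + 84.869076 = 87.571928

87.5719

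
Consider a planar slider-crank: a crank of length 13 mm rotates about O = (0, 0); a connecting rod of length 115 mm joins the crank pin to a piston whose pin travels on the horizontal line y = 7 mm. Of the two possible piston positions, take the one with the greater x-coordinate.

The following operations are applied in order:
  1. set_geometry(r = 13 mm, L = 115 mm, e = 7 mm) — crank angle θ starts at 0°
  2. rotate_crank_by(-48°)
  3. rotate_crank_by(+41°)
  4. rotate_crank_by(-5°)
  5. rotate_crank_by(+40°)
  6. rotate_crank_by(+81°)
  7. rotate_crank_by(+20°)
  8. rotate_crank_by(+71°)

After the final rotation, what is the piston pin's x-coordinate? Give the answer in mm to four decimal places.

102.2129

set_geometry: r = 13 mm, L = 115 mm, e = 7 mm; θ ← 0°
rotate_crank_by(-48°): θ ← 0° -48° = -48°
rotate_crank_by(+41°): θ ← -48° +41° = -7°
rotate_crank_by(-5°): θ ← -7° -5° = -12°
rotate_crank_by(+40°): θ ← -12° +40° = 28°
rotate_crank_by(+81°): θ ← 28° +81° = 109°
rotate_crank_by(+20°): θ ← 109° +20° = 129°
rotate_crank_by(+71°): θ ← 129° +71° = 200°
crank pin P = (r cos θ, r sin θ) = (-12.216004, -4.446262)
h = r sin θ − e = -4.446262 − 7 = -11.446262
x = r cos θ + √(L² − h²) = -12.216004 + √(13225.0 − 131.0169) = -12.216004 + 114.428943 = 102.212939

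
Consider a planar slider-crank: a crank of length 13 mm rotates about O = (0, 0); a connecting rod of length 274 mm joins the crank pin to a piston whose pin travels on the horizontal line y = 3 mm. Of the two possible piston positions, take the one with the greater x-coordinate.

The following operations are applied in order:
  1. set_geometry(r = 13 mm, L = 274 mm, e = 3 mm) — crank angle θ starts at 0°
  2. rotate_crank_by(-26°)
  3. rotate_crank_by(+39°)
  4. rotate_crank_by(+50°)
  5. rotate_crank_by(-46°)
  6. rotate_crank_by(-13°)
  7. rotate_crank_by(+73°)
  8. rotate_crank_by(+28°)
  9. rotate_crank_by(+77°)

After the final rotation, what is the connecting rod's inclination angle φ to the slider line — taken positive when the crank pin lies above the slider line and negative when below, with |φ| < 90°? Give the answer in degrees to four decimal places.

-0.7222

set_geometry: r = 13 mm, L = 274 mm, e = 3 mm; θ ← 0°
rotate_crank_by(-26°): θ ← 0° -26° = -26°
rotate_crank_by(+39°): θ ← -26° +39° = 13°
rotate_crank_by(+50°): θ ← 13° +50° = 63°
rotate_crank_by(-46°): θ ← 63° -46° = 17°
rotate_crank_by(-13°): θ ← 17° -13° = 4°
rotate_crank_by(+73°): θ ← 4° +73° = 77°
rotate_crank_by(+28°): θ ← 77° +28° = 105°
rotate_crank_by(+77°): θ ← 105° +77° = 182°
crank pin P = (r cos θ, r sin θ) = (-12.992081, -0.453693)
h = r sin θ − e = -0.453693 − 3 = -3.453693
sin φ = h / L = -3.453693 / 274 = -0.01260472
φ = arcsin(-0.01260472) = -0.722216°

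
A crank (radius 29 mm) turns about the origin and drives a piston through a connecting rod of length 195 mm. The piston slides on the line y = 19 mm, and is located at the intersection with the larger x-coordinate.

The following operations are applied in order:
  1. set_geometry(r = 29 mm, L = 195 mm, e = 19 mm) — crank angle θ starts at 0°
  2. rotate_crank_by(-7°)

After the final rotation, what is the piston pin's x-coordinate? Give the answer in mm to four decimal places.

set_geometry: r = 29 mm, L = 195 mm, e = 19 mm; θ ← 0°
rotate_crank_by(-7°): θ ← 0° -7° = -7°
crank pin P = (r cos θ, r sin θ) = (28.783838, -3.534211)
h = r sin θ − e = -3.534211 − 19 = -22.534211
x = r cos θ + √(L² − h²) = 28.783838 + √(38025.0 − 507.7907) = 28.783838 + 193.693597 = 222.477435

222.4774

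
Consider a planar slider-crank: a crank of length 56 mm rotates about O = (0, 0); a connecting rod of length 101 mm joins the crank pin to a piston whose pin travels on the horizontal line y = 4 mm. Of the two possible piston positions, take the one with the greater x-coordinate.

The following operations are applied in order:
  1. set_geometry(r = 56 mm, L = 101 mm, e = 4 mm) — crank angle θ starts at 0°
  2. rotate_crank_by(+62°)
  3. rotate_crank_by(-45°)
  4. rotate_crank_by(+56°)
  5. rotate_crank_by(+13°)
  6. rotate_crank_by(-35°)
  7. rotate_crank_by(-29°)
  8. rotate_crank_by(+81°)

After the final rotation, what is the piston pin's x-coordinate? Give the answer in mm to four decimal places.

74.8339

set_geometry: r = 56 mm, L = 101 mm, e = 4 mm; θ ← 0°
rotate_crank_by(+62°): θ ← 0° +62° = 62°
rotate_crank_by(-45°): θ ← 62° -45° = 17°
rotate_crank_by(+56°): θ ← 17° +56° = 73°
rotate_crank_by(+13°): θ ← 73° +13° = 86°
rotate_crank_by(-35°): θ ← 86° -35° = 51°
rotate_crank_by(-29°): θ ← 51° -29° = 22°
rotate_crank_by(+81°): θ ← 22° +81° = 103°
crank pin P = (r cos θ, r sin θ) = (-12.597259, 54.564724)
h = r sin θ − e = 54.564724 − 4 = 50.564724
x = r cos θ + √(L² − h²) = -12.597259 + √(10201.0 − 2556.7913) = -12.597259 + 87.431166 = 74.833907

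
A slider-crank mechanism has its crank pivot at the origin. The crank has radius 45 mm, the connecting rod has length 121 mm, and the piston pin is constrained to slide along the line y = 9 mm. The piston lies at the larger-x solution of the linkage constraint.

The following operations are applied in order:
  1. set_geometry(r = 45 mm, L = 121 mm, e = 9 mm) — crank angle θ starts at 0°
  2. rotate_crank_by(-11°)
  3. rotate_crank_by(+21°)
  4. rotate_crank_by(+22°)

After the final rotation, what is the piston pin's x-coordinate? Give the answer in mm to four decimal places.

set_geometry: r = 45 mm, L = 121 mm, e = 9 mm; θ ← 0°
rotate_crank_by(-11°): θ ← 0° -11° = -11°
rotate_crank_by(+21°): θ ← -11° +21° = 10°
rotate_crank_by(+22°): θ ← 10° +22° = 32°
crank pin P = (r cos θ, r sin θ) = (38.162164, 23.846367)
h = r sin θ − e = 23.846367 − 9 = 14.846367
x = r cos θ + √(L² − h²) = 38.162164 + √(14641.0 − 220.4146) = 38.162164 + 120.085742 = 158.247906

158.2479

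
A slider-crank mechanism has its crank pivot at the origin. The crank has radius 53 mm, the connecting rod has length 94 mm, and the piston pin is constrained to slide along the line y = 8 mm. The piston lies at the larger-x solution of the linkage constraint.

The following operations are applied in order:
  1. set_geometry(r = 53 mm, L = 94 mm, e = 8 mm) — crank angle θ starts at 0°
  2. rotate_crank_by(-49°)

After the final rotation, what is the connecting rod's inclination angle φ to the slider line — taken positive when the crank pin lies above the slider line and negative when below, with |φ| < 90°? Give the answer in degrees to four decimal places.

-30.7061

set_geometry: r = 53 mm, L = 94 mm, e = 8 mm; θ ← 0°
rotate_crank_by(-49°): θ ← 0° -49° = -49°
crank pin P = (r cos θ, r sin θ) = (34.771129, -39.999608)
h = r sin θ − e = -39.999608 − 8 = -47.999608
sin φ = h / L = -47.999608 / 94 = -0.51063413
φ = arcsin(-0.51063413) = -30.706078°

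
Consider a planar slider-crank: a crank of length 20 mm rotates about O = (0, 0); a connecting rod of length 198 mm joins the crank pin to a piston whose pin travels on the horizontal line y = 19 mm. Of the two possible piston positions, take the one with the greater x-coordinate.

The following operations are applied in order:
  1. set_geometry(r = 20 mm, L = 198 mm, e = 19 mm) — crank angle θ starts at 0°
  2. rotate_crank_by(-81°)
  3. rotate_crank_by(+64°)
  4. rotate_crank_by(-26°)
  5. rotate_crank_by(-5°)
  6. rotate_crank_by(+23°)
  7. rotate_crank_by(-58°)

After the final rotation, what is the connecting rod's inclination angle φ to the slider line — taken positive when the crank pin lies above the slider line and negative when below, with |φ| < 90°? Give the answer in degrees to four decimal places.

-11.3158

set_geometry: r = 20 mm, L = 198 mm, e = 19 mm; θ ← 0°
rotate_crank_by(-81°): θ ← 0° -81° = -81°
rotate_crank_by(+64°): θ ← -81° +64° = -17°
rotate_crank_by(-26°): θ ← -17° -26° = -43°
rotate_crank_by(-5°): θ ← -43° -5° = -48°
rotate_crank_by(+23°): θ ← -48° +23° = -25°
rotate_crank_by(-58°): θ ← -25° -58° = -83°
crank pin P = (r cos θ, r sin θ) = (2.437387, -19.850923)
h = r sin θ − e = -19.850923 − 19 = -38.850923
sin φ = h / L = -38.850923 / 198 = -0.19621678
φ = arcsin(-0.19621678) = -11.315813°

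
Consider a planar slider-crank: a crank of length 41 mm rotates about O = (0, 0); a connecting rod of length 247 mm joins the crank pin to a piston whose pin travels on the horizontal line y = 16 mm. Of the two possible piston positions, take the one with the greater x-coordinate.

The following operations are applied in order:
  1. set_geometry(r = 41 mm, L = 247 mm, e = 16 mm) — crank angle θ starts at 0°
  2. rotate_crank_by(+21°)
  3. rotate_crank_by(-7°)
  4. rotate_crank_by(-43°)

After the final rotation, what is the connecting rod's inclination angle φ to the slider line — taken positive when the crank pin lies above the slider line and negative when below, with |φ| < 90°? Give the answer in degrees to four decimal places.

set_geometry: r = 41 mm, L = 247 mm, e = 16 mm; θ ← 0°
rotate_crank_by(+21°): θ ← 0° +21° = 21°
rotate_crank_by(-7°): θ ← 21° -7° = 14°
rotate_crank_by(-43°): θ ← 14° -43° = -29°
crank pin P = (r cos θ, r sin θ) = (35.859408, -19.877194)
h = r sin θ − e = -19.877194 − 16 = -35.877194
sin φ = h / L = -35.877194 / 247 = -0.14525180
φ = arcsin(-0.14525180) = -8.351861°

-8.3519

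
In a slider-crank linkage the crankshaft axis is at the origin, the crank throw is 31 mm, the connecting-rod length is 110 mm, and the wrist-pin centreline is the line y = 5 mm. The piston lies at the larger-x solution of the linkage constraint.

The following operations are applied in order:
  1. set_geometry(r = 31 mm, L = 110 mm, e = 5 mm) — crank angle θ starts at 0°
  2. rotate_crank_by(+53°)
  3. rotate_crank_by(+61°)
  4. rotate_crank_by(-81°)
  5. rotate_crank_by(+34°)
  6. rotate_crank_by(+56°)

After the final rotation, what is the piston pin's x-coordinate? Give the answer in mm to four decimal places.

set_geometry: r = 31 mm, L = 110 mm, e = 5 mm; θ ← 0°
rotate_crank_by(+53°): θ ← 0° +53° = 53°
rotate_crank_by(+61°): θ ← 53° +61° = 114°
rotate_crank_by(-81°): θ ← 114° -81° = 33°
rotate_crank_by(+34°): θ ← 33° +34° = 67°
rotate_crank_by(+56°): θ ← 67° +56° = 123°
crank pin P = (r cos θ, r sin θ) = (-16.883810, 25.998788)
h = r sin θ − e = 25.998788 − 5 = 20.998788
x = r cos θ + √(L² − h²) = -16.883810 + √(12100.0 − 440.9491) = -16.883810 + 107.977085 = 91.093275

91.0933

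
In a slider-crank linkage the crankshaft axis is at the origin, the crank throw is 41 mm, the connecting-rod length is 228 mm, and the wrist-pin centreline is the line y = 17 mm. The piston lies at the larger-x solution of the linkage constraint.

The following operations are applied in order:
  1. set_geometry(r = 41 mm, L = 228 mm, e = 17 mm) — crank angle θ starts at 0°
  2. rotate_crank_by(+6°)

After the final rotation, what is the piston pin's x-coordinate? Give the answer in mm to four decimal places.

set_geometry: r = 41 mm, L = 228 mm, e = 17 mm; θ ← 0°
rotate_crank_by(+6°): θ ← 0° +6° = 6°
crank pin P = (r cos θ, r sin θ) = (40.775398, 4.285667)
h = r sin θ − e = 4.285667 − 17 = -12.714333
x = r cos θ + √(L² − h²) = 40.775398 + √(51984.0 − 161.6543) = 40.775398 + 227.645219 = 268.420617

268.4206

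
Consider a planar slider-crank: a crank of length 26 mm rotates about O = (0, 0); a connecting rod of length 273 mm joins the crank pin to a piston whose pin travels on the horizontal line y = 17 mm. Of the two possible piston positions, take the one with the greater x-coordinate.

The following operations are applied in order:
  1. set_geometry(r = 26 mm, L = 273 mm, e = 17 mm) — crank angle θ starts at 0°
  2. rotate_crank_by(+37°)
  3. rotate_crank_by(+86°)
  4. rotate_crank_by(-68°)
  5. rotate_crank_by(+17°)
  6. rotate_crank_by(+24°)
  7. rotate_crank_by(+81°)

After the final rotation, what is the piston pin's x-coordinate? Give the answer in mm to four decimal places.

246.5873

set_geometry: r = 26 mm, L = 273 mm, e = 17 mm; θ ← 0°
rotate_crank_by(+37°): θ ← 0° +37° = 37°
rotate_crank_by(+86°): θ ← 37° +86° = 123°
rotate_crank_by(-68°): θ ← 123° -68° = 55°
rotate_crank_by(+17°): θ ← 55° +17° = 72°
rotate_crank_by(+24°): θ ← 72° +24° = 96°
rotate_crank_by(+81°): θ ← 96° +81° = 177°
crank pin P = (r cos θ, r sin θ) = (-25.964368, 1.360735)
h = r sin θ − e = 1.360735 − 17 = -15.639265
x = r cos θ + √(L² − h²) = -25.964368 + √(74529.0 − 244.5866) = -25.964368 + 272.551671 = 246.587303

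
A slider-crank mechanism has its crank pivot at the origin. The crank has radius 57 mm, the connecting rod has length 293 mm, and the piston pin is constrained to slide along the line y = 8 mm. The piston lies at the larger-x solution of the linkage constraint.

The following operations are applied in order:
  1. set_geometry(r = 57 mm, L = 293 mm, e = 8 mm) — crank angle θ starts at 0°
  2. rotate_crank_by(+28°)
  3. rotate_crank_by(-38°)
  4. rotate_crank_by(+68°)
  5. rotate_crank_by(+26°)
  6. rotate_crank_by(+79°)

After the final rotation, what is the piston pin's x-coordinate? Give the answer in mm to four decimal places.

set_geometry: r = 57 mm, L = 293 mm, e = 8 mm; θ ← 0°
rotate_crank_by(+28°): θ ← 0° +28° = 28°
rotate_crank_by(-38°): θ ← 28° -38° = -10°
rotate_crank_by(+68°): θ ← -10° +68° = 58°
rotate_crank_by(+26°): θ ← 58° +26° = 84°
rotate_crank_by(+79°): θ ← 84° +79° = 163°
crank pin P = (r cos θ, r sin θ) = (-54.509371, 16.665187)
h = r sin θ − e = 16.665187 − 8 = 8.665187
x = r cos θ + √(L² − h²) = -54.509371 + √(85849.0 − 75.0855) = -54.509371 + 292.871840 = 238.362469

238.3625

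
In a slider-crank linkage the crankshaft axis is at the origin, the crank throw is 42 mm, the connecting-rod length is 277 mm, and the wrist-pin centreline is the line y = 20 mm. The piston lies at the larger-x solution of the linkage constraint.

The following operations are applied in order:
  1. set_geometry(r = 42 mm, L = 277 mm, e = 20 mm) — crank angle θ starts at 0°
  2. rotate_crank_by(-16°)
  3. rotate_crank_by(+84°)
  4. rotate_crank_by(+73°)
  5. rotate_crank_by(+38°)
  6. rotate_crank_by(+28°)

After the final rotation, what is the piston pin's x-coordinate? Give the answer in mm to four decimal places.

236.8089

set_geometry: r = 42 mm, L = 277 mm, e = 20 mm; θ ← 0°
rotate_crank_by(-16°): θ ← 0° -16° = -16°
rotate_crank_by(+84°): θ ← -16° +84° = 68°
rotate_crank_by(+73°): θ ← 68° +73° = 141°
rotate_crank_by(+38°): θ ← 141° +38° = 179°
rotate_crank_by(+28°): θ ← 179° +28° = 207°
crank pin P = (r cos θ, r sin θ) = (-37.422274, -19.067601)
h = r sin θ − e = -19.067601 − 20 = -39.067601
x = r cos θ + √(L² − h²) = -37.422274 + √(76729.0 − 1526.2774) = -37.422274 + 274.231148 = 236.808874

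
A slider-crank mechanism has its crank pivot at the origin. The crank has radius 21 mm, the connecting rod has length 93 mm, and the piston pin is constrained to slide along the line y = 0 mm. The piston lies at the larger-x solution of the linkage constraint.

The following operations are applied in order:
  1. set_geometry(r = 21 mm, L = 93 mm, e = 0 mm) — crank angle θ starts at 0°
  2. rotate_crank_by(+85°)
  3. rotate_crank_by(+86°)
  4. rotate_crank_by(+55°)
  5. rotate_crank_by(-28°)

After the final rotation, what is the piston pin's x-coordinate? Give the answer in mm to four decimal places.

72.8011

set_geometry: r = 21 mm, L = 93 mm, e = 0 mm; θ ← 0°
rotate_crank_by(+85°): θ ← 0° +85° = 85°
rotate_crank_by(+86°): θ ← 85° +86° = 171°
rotate_crank_by(+55°): θ ← 171° +55° = 226°
rotate_crank_by(-28°): θ ← 226° -28° = 198°
crank pin P = (r cos θ, r sin θ) = (-19.972187, -6.489357)
h = r sin θ − e = -6.489357 − 0 = -6.489357
x = r cos θ + √(L² − h²) = -19.972187 + √(8649.0 − 42.1118) = -19.972187 + 92.773316 = 72.801130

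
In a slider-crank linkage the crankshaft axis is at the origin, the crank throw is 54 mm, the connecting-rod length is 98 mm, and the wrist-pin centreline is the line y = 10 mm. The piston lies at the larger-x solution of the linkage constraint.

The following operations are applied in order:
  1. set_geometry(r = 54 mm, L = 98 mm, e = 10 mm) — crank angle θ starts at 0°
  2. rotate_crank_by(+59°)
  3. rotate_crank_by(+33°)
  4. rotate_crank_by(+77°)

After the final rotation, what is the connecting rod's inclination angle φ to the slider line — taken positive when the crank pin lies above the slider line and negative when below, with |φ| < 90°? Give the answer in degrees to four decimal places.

set_geometry: r = 54 mm, L = 98 mm, e = 10 mm; θ ← 0°
rotate_crank_by(+59°): θ ← 0° +59° = 59°
rotate_crank_by(+33°): θ ← 59° +33° = 92°
rotate_crank_by(+77°): θ ← 92° +77° = 169°
crank pin P = (r cos θ, r sin θ) = (-53.007868, 10.303686)
h = r sin θ − e = 10.303686 − 10 = 0.303686
sin φ = h / L = 0.303686 / 98 = 0.00309883
φ = arcsin(0.00309883) = 0.177550°

0.1776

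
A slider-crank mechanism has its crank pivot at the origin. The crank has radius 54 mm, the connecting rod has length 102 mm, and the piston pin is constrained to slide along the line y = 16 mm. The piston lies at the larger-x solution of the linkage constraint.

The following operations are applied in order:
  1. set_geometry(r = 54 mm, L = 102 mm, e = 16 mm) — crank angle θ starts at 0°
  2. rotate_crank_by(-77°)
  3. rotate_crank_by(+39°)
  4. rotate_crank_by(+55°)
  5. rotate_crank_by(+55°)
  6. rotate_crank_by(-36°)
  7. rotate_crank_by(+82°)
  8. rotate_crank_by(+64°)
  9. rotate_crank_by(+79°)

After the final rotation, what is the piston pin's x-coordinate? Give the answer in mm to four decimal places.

set_geometry: r = 54 mm, L = 102 mm, e = 16 mm; θ ← 0°
rotate_crank_by(-77°): θ ← 0° -77° = -77°
rotate_crank_by(+39°): θ ← -77° +39° = -38°
rotate_crank_by(+55°): θ ← -38° +55° = 17°
rotate_crank_by(+55°): θ ← 17° +55° = 72°
rotate_crank_by(-36°): θ ← 72° -36° = 36°
rotate_crank_by(+82°): θ ← 36° +82° = 118°
rotate_crank_by(+64°): θ ← 118° +64° = 182°
rotate_crank_by(+79°): θ ← 182° +79° = 261°
crank pin P = (r cos θ, r sin θ) = (-8.447461, -53.335170)
h = r sin θ − e = -53.335170 − 16 = -69.335170
x = r cos θ + √(L² − h²) = -8.447461 + √(10404.0 − 4807.3659) = -8.447461 + 74.810655 = 66.363194

66.3632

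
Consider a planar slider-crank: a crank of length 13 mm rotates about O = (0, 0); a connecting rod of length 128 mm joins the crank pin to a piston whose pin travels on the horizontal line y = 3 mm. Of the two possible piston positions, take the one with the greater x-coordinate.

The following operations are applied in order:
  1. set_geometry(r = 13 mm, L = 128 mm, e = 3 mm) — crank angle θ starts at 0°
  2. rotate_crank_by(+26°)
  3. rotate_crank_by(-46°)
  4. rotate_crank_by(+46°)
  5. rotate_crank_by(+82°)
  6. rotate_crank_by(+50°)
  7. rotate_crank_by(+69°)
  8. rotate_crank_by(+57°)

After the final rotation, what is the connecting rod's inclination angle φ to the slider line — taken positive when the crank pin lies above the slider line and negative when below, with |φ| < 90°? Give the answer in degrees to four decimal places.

set_geometry: r = 13 mm, L = 128 mm, e = 3 mm; θ ← 0°
rotate_crank_by(+26°): θ ← 0° +26° = 26°
rotate_crank_by(-46°): θ ← 26° -46° = -20°
rotate_crank_by(+46°): θ ← -20° +46° = 26°
rotate_crank_by(+82°): θ ← 26° +82° = 108°
rotate_crank_by(+50°): θ ← 108° +50° = 158°
rotate_crank_by(+69°): θ ← 158° +69° = 227°
rotate_crank_by(+57°): θ ← 227° +57° = 284°
crank pin P = (r cos θ, r sin θ) = (3.144985, -12.613844)
h = r sin θ − e = -12.613844 − 3 = -15.613844
sin φ = h / L = -15.613844 / 128 = -0.12198316
φ = arcsin(-0.12198316) = -7.006570°

-7.0066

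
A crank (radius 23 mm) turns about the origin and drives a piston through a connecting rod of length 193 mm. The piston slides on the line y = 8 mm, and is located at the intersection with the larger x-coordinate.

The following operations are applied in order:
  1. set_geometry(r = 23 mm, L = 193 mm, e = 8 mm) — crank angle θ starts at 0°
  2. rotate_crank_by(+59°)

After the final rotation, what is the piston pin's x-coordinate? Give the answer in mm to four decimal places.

204.4900

set_geometry: r = 23 mm, L = 193 mm, e = 8 mm; θ ← 0°
rotate_crank_by(+59°): θ ← 0° +59° = 59°
crank pin P = (r cos θ, r sin θ) = (11.845876, 19.714848)
h = r sin θ − e = 19.714848 − 8 = 11.714848
x = r cos θ + √(L² − h²) = 11.845876 + √(37249.0 − 137.2377) = 11.845876 + 192.644134 = 204.490010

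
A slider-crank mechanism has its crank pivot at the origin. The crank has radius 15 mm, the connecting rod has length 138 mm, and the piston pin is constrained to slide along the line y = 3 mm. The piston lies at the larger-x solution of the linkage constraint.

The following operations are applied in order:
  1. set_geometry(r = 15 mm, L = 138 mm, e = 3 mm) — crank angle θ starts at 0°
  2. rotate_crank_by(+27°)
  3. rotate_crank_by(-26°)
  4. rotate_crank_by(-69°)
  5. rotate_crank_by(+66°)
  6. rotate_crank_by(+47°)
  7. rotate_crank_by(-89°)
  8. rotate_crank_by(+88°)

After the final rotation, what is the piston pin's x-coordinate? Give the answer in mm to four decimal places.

148.5905

set_geometry: r = 15 mm, L = 138 mm, e = 3 mm; θ ← 0°
rotate_crank_by(+27°): θ ← 0° +27° = 27°
rotate_crank_by(-26°): θ ← 27° -26° = 1°
rotate_crank_by(-69°): θ ← 1° -69° = -68°
rotate_crank_by(+66°): θ ← -68° +66° = -2°
rotate_crank_by(+47°): θ ← -2° +47° = 45°
rotate_crank_by(-89°): θ ← 45° -89° = -44°
rotate_crank_by(+88°): θ ← -44° +88° = 44°
crank pin P = (r cos θ, r sin θ) = (10.790097, 10.419876)
h = r sin θ − e = 10.419876 − 3 = 7.419876
x = r cos θ + √(L² − h²) = 10.790097 + √(19044.0 − 55.0546) = 10.790097 + 137.800383 = 148.590480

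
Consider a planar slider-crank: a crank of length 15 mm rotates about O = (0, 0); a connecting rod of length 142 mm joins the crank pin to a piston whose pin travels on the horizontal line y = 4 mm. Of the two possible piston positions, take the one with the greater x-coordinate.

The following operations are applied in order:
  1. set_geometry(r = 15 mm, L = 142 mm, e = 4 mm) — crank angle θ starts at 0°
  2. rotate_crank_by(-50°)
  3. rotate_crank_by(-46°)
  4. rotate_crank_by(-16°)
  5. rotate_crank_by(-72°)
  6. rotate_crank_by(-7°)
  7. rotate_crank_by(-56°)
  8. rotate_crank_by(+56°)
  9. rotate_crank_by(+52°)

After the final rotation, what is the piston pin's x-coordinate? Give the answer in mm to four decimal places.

set_geometry: r = 15 mm, L = 142 mm, e = 4 mm; θ ← 0°
rotate_crank_by(-50°): θ ← 0° -50° = -50°
rotate_crank_by(-46°): θ ← -50° -46° = -96°
rotate_crank_by(-16°): θ ← -96° -16° = -112°
rotate_crank_by(-72°): θ ← -112° -72° = -184°
rotate_crank_by(-7°): θ ← -184° -7° = -191°
rotate_crank_by(-56°): θ ← -191° -56° = -247°
rotate_crank_by(+56°): θ ← -247° +56° = -191°
rotate_crank_by(+52°): θ ← -191° +52° = -139°
crank pin P = (r cos θ, r sin θ) = (-11.320644, -9.840885)
h = r sin θ − e = -9.840885 − 4 = -13.840885
x = r cos θ + √(L² − h²) = -11.320644 + √(20164.0 − 191.5701) = -11.320644 + 141.323848 = 130.003204

130.0032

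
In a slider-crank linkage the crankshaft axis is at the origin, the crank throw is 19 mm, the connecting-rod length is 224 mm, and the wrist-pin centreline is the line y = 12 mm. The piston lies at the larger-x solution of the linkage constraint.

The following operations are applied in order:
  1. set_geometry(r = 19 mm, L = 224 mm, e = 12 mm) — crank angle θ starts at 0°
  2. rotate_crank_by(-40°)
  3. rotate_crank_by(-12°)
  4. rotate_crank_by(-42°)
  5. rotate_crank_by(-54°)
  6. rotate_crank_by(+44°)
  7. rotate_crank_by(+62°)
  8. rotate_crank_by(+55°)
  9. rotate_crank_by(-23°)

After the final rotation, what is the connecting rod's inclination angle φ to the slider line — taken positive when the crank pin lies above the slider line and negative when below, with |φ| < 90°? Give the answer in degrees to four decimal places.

set_geometry: r = 19 mm, L = 224 mm, e = 12 mm; θ ← 0°
rotate_crank_by(-40°): θ ← 0° -40° = -40°
rotate_crank_by(-12°): θ ← -40° -12° = -52°
rotate_crank_by(-42°): θ ← -52° -42° = -94°
rotate_crank_by(-54°): θ ← -94° -54° = -148°
rotate_crank_by(+44°): θ ← -148° +44° = -104°
rotate_crank_by(+62°): θ ← -104° +62° = -42°
rotate_crank_by(+55°): θ ← -42° +55° = 13°
rotate_crank_by(-23°): θ ← 13° -23° = -10°
crank pin P = (r cos θ, r sin θ) = (18.711347, -3.299315)
h = r sin θ − e = -3.299315 − 12 = -15.299315
sin φ = h / L = -15.299315 / 224 = -0.06830052
φ = arcsin(-0.06830052) = -3.916380°

-3.9164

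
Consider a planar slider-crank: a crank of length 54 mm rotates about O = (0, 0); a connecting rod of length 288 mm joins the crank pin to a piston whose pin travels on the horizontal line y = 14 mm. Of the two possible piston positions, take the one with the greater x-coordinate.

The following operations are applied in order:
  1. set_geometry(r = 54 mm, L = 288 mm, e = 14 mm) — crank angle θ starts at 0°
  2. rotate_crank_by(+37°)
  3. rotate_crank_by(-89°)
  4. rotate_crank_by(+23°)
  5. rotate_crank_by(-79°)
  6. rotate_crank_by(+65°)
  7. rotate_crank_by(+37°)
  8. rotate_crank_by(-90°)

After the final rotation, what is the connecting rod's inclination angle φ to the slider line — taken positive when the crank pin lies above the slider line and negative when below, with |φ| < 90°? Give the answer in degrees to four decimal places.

-13.5966

set_geometry: r = 54 mm, L = 288 mm, e = 14 mm; θ ← 0°
rotate_crank_by(+37°): θ ← 0° +37° = 37°
rotate_crank_by(-89°): θ ← 37° -89° = -52°
rotate_crank_by(+23°): θ ← -52° +23° = -29°
rotate_crank_by(-79°): θ ← -29° -79° = -108°
rotate_crank_by(+65°): θ ← -108° +65° = -43°
rotate_crank_by(+37°): θ ← -43° +37° = -6°
rotate_crank_by(-90°): θ ← -6° -90° = -96°
crank pin P = (r cos θ, r sin θ) = (-5.644537, -53.704182)
h = r sin θ − e = -53.704182 − 14 = -67.704182
sin φ = h / L = -67.704182 / 288 = -0.23508397
φ = arcsin(-0.23508397) = -13.596572°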